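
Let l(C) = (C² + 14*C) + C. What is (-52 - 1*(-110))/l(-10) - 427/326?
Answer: -20129/8150 ≈ -2.4698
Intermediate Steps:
l(C) = C² + 15*C
(-52 - 1*(-110))/l(-10) - 427/326 = (-52 - 1*(-110))/((-10*(15 - 10))) - 427/326 = (-52 + 110)/((-10*5)) - 427*1/326 = 58/(-50) - 427/326 = 58*(-1/50) - 427/326 = -29/25 - 427/326 = -20129/8150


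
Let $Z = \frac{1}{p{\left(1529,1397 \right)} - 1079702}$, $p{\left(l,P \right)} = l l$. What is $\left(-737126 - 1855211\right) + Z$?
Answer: $- \frac{3261520280842}{1258139} \approx -2.5923 \cdot 10^{6}$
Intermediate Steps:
$p{\left(l,P \right)} = l^{2}$
$Z = \frac{1}{1258139}$ ($Z = \frac{1}{1529^{2} - 1079702} = \frac{1}{2337841 - 1079702} = \frac{1}{1258139} \approx 7.9482 \cdot 10^{-7}$)
$\left(-737126 - 1855211\right) + Z = \left(-737126 - 1855211\right) + \frac{1}{1258139} = -2592337 + \frac{1}{1258139} = - \frac{3261520280842}{1258139}$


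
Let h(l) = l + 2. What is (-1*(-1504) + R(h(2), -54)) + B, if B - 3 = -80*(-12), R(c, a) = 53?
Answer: 2520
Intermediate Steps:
h(l) = 2 + l
B = 963 (B = 3 - 80*(-12) = 3 + 960 = 963)
(-1*(-1504) + R(h(2), -54)) + B = (-1*(-1504) + 53) + 963 = (1504 + 53) + 963 = 1557 + 963 = 2520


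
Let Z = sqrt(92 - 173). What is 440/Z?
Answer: -440*I/9 ≈ -48.889*I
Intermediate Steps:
Z = 9*I (Z = sqrt(-81) = 9*I ≈ 9.0*I)
440/Z = 440/((9*I)) = 440*(-I/9) = -440*I/9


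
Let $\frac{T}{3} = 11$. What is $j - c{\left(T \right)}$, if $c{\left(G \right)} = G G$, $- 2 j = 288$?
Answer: $-1233$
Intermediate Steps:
$j = -144$ ($j = \left(- \frac{1}{2}\right) 288 = -144$)
$T = 33$ ($T = 3 \cdot 11 = 33$)
$c{\left(G \right)} = G^{2}$
$j - c{\left(T \right)} = -144 - 33^{2} = -144 - 1089 = -1233$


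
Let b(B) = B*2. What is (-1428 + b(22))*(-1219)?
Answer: 1687096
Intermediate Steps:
b(B) = 2*B
(-1428 + b(22))*(-1219) = (-1428 + 2*22)*(-1219) = (-1428 + 44)*(-1219) = -1384*(-1219) = 1687096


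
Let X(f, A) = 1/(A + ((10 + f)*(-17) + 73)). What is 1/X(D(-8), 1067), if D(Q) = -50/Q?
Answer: 3455/4 ≈ 863.75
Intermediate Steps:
X(f, A) = 1/(-97 + A - 17*f) (X(f, A) = 1/(A + ((-170 - 17*f) + 73)) = 1/(A + (-97 - 17*f)) = 1/(-97 + A - 17*f))
1/X(D(-8), 1067) = 1/(-1/(97 - 1*1067 + 17*(-50/(-8)))) = 1/(-1/(97 - 1067 + 17*(-50*(-1/8)))) = 1/(-1/(97 - 1067 + 17*(25/4))) = 1/(-1/(97 - 1067 + 425/4)) = 1/(-1/(-3455/4)) = 1/(-1*(-4/3455)) = 1/(4/3455) = 3455/4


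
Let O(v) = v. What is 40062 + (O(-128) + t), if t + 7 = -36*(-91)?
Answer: 43203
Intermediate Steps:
t = 3269 (t = -7 - 36*(-91) = -7 + 3276 = 3269)
40062 + (O(-128) + t) = 40062 + (-128 + 3269) = 40062 + 3141 = 43203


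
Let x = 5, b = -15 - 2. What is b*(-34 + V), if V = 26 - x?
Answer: 221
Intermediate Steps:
b = -17
V = 21 (V = 26 - 1*5 = 26 - 5 = 21)
b*(-34 + V) = -17*(-34 + 21) = -17*(-13) = 221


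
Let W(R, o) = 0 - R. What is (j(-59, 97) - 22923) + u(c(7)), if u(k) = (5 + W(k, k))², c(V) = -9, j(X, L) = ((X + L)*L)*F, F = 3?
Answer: -11669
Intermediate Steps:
W(R, o) = -R
j(X, L) = 3*L*(L + X) (j(X, L) = ((X + L)*L)*3 = ((L + X)*L)*3 = (L*(L + X))*3 = 3*L*(L + X))
u(k) = (5 - k)²
(j(-59, 97) - 22923) + u(c(7)) = (3*97*(97 - 59) - 22923) + (-5 - 9)² = (3*97*38 - 22923) + (-14)² = (11058 - 22923) + 196 = -11865 + 196 = -11669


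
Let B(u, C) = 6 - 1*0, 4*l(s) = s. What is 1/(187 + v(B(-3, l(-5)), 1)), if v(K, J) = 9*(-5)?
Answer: 1/142 ≈ 0.0070423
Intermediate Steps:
l(s) = s/4
B(u, C) = 6 (B(u, C) = 6 + 0 = 6)
v(K, J) = -45
1/(187 + v(B(-3, l(-5)), 1)) = 1/(187 - 45) = 1/142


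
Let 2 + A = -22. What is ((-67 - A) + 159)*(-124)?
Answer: -14384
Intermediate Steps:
A = -24 (A = -2 - 22 = -24)
((-67 - A) + 159)*(-124) = ((-67 - 1*(-24)) + 159)*(-124) = ((-67 + 24) + 159)*(-124) = (-43 + 159)*(-124) = 116*(-124) = -14384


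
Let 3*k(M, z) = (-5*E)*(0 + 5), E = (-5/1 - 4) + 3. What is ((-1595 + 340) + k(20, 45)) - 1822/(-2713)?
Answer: -3267343/2713 ≈ -1204.3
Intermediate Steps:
E = -6 (E = (-5*1 - 4) + 3 = (-5 - 4) + 3 = -9 + 3 = -6)
k(M, z) = 50 (k(M, z) = ((-5*(-6))*(0 + 5))/3 = (30*5)/3 = (⅓)*150 = 50)
((-1595 + 340) + k(20, 45)) - 1822/(-2713) = ((-1595 + 340) + 50) - 1822/(-2713) = (-1255 + 50) - 1822*(-1/2713) = -1205 + 1822/2713 = -3267343/2713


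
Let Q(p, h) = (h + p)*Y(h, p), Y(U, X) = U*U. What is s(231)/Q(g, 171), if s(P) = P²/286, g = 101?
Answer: 539/22976928 ≈ 2.3458e-5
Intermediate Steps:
Y(U, X) = U²
s(P) = P²/286 (s(P) = P²*(1/286) = P²/286)
Q(p, h) = h²*(h + p) (Q(p, h) = (h + p)*h² = h²*(h + p))
s(231)/Q(g, 171) = ((1/286)*231²)/((171²*(171 + 101))) = ((1/286)*53361)/((29241*272)) = (4851/26)/7953552 = (4851/26)*(1/7953552) = 539/22976928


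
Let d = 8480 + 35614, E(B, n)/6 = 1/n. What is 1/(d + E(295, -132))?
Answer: 22/970067 ≈ 2.2679e-5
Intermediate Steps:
E(B, n) = 6/n
d = 44094
1/(d + E(295, -132)) = 1/(44094 + 6/(-132)) = 1/(44094 + 6*(-1/132)) = 1/(44094 - 1/22) = 1/(970067/22) = 22/970067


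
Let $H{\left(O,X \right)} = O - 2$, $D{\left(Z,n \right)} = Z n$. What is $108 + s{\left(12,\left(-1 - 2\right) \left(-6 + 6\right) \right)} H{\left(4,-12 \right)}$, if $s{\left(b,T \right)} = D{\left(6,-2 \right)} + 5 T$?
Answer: $84$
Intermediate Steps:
$H{\left(O,X \right)} = -2 + O$ ($H{\left(O,X \right)} = O - 2 = -2 + O$)
$s{\left(b,T \right)} = -12 + 5 T$ ($s{\left(b,T \right)} = 6 \left(-2\right) + 5 T = -12 + 5 T$)
$108 + s{\left(12,\left(-1 - 2\right) \left(-6 + 6\right) \right)} H{\left(4,-12 \right)} = 108 + \left(-12 + 5 \left(-1 - 2\right) \left(-6 + 6\right)\right) \left(-2 + 4\right) = 108 + \left(-12 + 5 \left(\left(-3\right) 0\right)\right) 2 = 108 + \left(-12 + 5 \cdot 0\right) 2 = 108 + \left(-12 + 0\right) 2 = 108 - 24 = 84$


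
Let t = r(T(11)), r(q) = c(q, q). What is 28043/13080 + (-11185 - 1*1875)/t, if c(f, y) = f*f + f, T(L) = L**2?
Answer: 121572983/96543480 ≈ 1.2593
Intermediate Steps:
c(f, y) = f + f**2 (c(f, y) = f**2 + f = f + f**2)
r(q) = q*(1 + q)
t = 14762 (t = 11**2*(1 + 11**2) = 121*(1 + 121) = 121*122 = 14762)
28043/13080 + (-11185 - 1*1875)/t = 28043/13080 + (-11185 - 1*1875)/14762 = 28043*(1/13080) + (-11185 - 1875)*(1/14762) = 28043/13080 - 13060*1/14762 = 28043/13080 - 6530/7381 = 121572983/96543480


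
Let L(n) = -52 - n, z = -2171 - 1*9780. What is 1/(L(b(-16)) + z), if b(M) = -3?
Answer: -1/12000 ≈ -8.3333e-5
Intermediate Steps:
z = -11951 (z = -2171 - 9780 = -11951)
1/(L(b(-16)) + z) = 1/((-52 - 1*(-3)) - 11951) = 1/((-52 + 3) - 11951) = 1/(-49 - 11951) = 1/(-12000) = -1/12000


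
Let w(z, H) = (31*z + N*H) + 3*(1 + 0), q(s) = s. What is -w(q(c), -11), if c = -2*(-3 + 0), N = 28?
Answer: 119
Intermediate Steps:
c = 6 (c = -2*(-3) = 6)
w(z, H) = 3 + 28*H + 31*z (w(z, H) = (31*z + 28*H) + 3*(1 + 0) = (28*H + 31*z) + 3*1 = (28*H + 31*z) + 3 = 3 + 28*H + 31*z)
-w(q(c), -11) = -(3 + 28*(-11) + 31*6) = -(3 - 308 + 186) = -1*(-119) = 119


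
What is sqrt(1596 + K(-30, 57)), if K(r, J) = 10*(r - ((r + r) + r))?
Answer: 6*sqrt(61) ≈ 46.862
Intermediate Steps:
K(r, J) = -20*r (K(r, J) = 10*(r - (2*r + r)) = 10*(r - 3*r) = 10*(-2*r) = -20*r)
sqrt(1596 + K(-30, 57)) = sqrt(1596 - 20*(-30)) = sqrt(1596 + 600) = sqrt(2196) = 6*sqrt(61)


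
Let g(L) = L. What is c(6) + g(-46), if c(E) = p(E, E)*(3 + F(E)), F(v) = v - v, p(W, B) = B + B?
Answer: -10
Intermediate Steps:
p(W, B) = 2*B
F(v) = 0
c(E) = 6*E (c(E) = (2*E)*(3 + 0) = (2*E)*3 = 6*E)
c(6) + g(-46) = 6*6 - 46 = 36 - 46 = -10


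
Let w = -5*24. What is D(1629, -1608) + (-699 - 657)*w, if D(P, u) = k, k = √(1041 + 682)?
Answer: 162720 + √1723 ≈ 1.6276e+5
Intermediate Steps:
w = -120
k = √1723 ≈ 41.509
D(P, u) = √1723
D(1629, -1608) + (-699 - 657)*w = √1723 + (-699 - 657)*(-120) = √1723 - 1356*(-120) = √1723 + 162720 = 162720 + √1723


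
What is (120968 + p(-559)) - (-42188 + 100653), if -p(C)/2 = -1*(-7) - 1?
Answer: 62491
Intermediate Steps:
p(C) = -12 (p(C) = -2*(-1*(-7) - 1) = -2*(7 - 1) = -2*6 = -12)
(120968 + p(-559)) - (-42188 + 100653) = (120968 - 12) - (-42188 + 100653) = 120956 - 1*58465 = 120956 - 58465 = 62491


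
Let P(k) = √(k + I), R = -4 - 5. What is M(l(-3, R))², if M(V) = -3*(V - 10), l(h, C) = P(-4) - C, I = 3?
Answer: -18*I ≈ -18.0*I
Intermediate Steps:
R = -9
P(k) = √(3 + k) (P(k) = √(k + 3) = √(3 + k))
l(h, C) = I - C (l(h, C) = √(3 - 4) - C = √(-1) - C = I - C)
M(V) = 30 - 3*V (M(V) = -3*(-10 + V) = 30 - 3*V)
M(l(-3, R))² = (30 - 3*(I - 1*(-9)))² = (30 - 3*(I + 9))² = (30 - 3*(9 + I))² = (30 + (-27 - 3*I))² = (3 - 3*I)²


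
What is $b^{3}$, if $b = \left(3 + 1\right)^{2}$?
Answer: $4096$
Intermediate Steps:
$b = 16$ ($b = 4^{2} = 16$)
$b^{3} = 16^{3} = 4096$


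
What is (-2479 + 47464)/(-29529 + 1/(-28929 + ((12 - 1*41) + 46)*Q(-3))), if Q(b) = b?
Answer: -1303665300/855750421 ≈ -1.5234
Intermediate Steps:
(-2479 + 47464)/(-29529 + 1/(-28929 + ((12 - 1*41) + 46)*Q(-3))) = (-2479 + 47464)/(-29529 + 1/(-28929 + ((12 - 1*41) + 46)*(-3))) = 44985/(-29529 + 1/(-28929 + ((12 - 41) + 46)*(-3))) = 44985/(-29529 + 1/(-28929 + (-29 + 46)*(-3))) = 44985/(-29529 + 1/(-28929 + 17*(-3))) = 44985/(-29529 + 1/(-28929 - 51)) = 44985/(-29529 + 1/(-28980)) = 44985/(-29529 - 1/28980) = 44985/(-855750421/28980) = 44985*(-28980/855750421) = -1303665300/855750421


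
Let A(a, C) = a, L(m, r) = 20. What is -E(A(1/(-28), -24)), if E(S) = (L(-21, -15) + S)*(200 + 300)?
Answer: -69875/7 ≈ -9982.1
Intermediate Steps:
E(S) = 10000 + 500*S (E(S) = (20 + S)*(200 + 300) = (20 + S)*500 = 10000 + 500*S)
-E(A(1/(-28), -24)) = -(10000 + 500/(-28)) = -(10000 + 500*(-1/28)) = -(10000 - 125/7) = -1*69875/7 = -69875/7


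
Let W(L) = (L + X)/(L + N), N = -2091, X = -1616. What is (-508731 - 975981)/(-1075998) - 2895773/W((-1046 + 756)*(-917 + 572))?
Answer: -427486005465177/148340038 ≈ -2.8818e+6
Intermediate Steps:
W(L) = (-1616 + L)/(-2091 + L) (W(L) = (L - 1616)/(L - 2091) = (-1616 + L)/(-2091 + L))
(-508731 - 975981)/(-1075998) - 2895773/W((-1046 + 756)*(-917 + 572)) = (-508731 - 975981)/(-1075998) - 2895773*(-2091 + (-1046 + 756)*(-917 + 572))/(-1616 + (-1046 + 756)*(-917 + 572)) = -1484712*(-1/1075998) - 2895773*(-2091 - 290*(-345))/(-1616 - 290*(-345)) = 14556/10549 - 2895773*(-2091 + 100050)/(-1616 + 100050) = 14556/10549 - 2895773/(98434/97959) = 14556/10549 - 2895773/((1/97959)*98434) = 14556/10549 - 2895773/98434/97959 = 14556/10549 - 2895773*97959/98434 = 14556/10549 - 283667027307/98434 = -427486005465177/148340038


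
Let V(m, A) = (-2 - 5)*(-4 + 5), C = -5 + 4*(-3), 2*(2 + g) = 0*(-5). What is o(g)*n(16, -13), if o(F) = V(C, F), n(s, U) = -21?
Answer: 147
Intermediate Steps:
g = -2 (g = -2 + (0*(-5))/2 = -2 + (½)*0 = -2 + 0 = -2)
C = -17 (C = -5 - 12 = -17)
V(m, A) = -7 (V(m, A) = -7*1 = -7)
o(F) = -7
o(g)*n(16, -13) = -7*(-21) = 147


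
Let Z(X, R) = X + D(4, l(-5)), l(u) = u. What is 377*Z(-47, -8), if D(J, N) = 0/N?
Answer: -17719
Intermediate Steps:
D(J, N) = 0
Z(X, R) = X (Z(X, R) = X + 0 = X)
377*Z(-47, -8) = 377*(-47) = -17719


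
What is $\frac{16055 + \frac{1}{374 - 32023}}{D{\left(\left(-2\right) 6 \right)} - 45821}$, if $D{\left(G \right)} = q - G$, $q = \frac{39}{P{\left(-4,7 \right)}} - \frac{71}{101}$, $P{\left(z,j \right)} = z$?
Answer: $- \frac{9775351256}{27897928871} \approx -0.3504$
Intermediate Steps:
$q = - \frac{4223}{404}$ ($q = \frac{39}{-4} - \frac{71}{101} = 39 \left(- \frac{1}{4}\right) - \frac{71}{101} = - \frac{39}{4} - \frac{71}{101} = - \frac{4223}{404} \approx -10.453$)
$D{\left(G \right)} = - \frac{4223}{404} - G$
$\frac{16055 + \frac{1}{374 - 32023}}{D{\left(\left(-2\right) 6 \right)} - 45821} = \frac{16055 + \frac{1}{374 - 32023}}{\left(- \frac{4223}{404} - \left(-2\right) 6\right) - 45821} = \frac{16055 + \frac{1}{-31649}}{\left(- \frac{4223}{404} - -12\right) - 45821} = \frac{16055 - \frac{1}{31649}}{\left(- \frac{4223}{404} + 12\right) - 45821} = \frac{508124694}{31649 \left(\frac{625}{404} - 45821\right)} = \frac{508124694}{31649 \left(- \frac{18511059}{404}\right)} = \frac{508124694}{31649} \left(- \frac{404}{18511059}\right) = - \frac{9775351256}{27897928871}$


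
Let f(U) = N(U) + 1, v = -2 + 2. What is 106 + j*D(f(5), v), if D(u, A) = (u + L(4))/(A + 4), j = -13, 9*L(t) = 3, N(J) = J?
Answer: 1025/12 ≈ 85.417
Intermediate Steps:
v = 0
L(t) = ⅓ (L(t) = (⅑)*3 = ⅓)
f(U) = 1 + U (f(U) = U + 1 = 1 + U)
D(u, A) = (⅓ + u)/(4 + A) (D(u, A) = (u + ⅓)/(A + 4) = (⅓ + u)/(4 + A))
106 + j*D(f(5), v) = 106 - 13*(⅓ + (1 + 5))/(4 + 0) = 106 - 13*(⅓ + 6)/4 = 106 - 13*19/(4*3) = 106 - 13*19/12 = 106 - 247/12 = 1025/12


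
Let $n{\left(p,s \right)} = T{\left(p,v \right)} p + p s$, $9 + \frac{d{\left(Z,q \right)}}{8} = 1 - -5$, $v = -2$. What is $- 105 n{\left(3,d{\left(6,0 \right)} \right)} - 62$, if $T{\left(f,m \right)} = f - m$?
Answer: $5923$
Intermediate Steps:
$d{\left(Z,q \right)} = -24$ ($d{\left(Z,q \right)} = -72 + 8 \left(1 - -5\right) = -72 + 8 \left(1 + 5\right) = -72 + 8 \cdot 6 = -72 + 48 = -24$)
$n{\left(p,s \right)} = p s + p \left(2 + p\right)$ ($n{\left(p,s \right)} = \left(p - -2\right) p + p s = \left(p + 2\right) p + p s = \left(2 + p\right) p + p s = p \left(2 + p\right) + p s = p s + p \left(2 + p\right)$)
$- 105 n{\left(3,d{\left(6,0 \right)} \right)} - 62 = - 105 \cdot 3 \left(2 + 3 - 24\right) - 62 = - 105 \cdot 3 \left(-19\right) - 62 = \left(-105\right) \left(-57\right) - 62 = 5985 - 62 = 5923$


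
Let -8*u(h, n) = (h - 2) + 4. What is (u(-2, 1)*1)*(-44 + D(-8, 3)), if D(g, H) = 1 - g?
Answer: 0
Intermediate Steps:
u(h, n) = -1/4 - h/8 (u(h, n) = -((h - 2) + 4)/8 = -((-2 + h) + 4)/8 = -(2 + h)/8 = -1/4 - h/8)
(u(-2, 1)*1)*(-44 + D(-8, 3)) = ((-1/4 - 1/8*(-2))*1)*(-44 + (1 - 1*(-8))) = ((-1/4 + 1/4)*1)*(-44 + (1 + 8)) = (0*1)*(-44 + 9) = 0*(-35) = 0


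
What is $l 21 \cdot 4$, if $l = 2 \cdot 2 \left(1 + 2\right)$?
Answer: $1008$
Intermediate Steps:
$l = 12$ ($l = 4 \cdot 3 = 12$)
$l 21 \cdot 4 = 12 \cdot 21 \cdot 4 = 252 \cdot 4 = 1008$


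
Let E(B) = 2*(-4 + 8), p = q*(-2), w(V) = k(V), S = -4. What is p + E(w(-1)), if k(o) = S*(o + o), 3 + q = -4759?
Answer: 9532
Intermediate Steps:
q = -4762 (q = -3 - 4759 = -4762)
k(o) = -8*o (k(o) = -4*(o + o) = -8*o)
w(V) = -8*V
p = 9524 (p = -4762*(-2) = 9524)
E(B) = 8 (E(B) = 2*4 = 8)
p + E(w(-1)) = 9524 + 8 = 9532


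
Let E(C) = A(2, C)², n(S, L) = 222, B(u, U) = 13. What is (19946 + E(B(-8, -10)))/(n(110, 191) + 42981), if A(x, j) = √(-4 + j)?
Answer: 19955/43203 ≈ 0.46189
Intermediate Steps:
E(C) = -4 + C (E(C) = (√(-4 + C))² = -4 + C)
(19946 + E(B(-8, -10)))/(n(110, 191) + 42981) = (19946 + (-4 + 13))/(222 + 42981) = (19946 + 9)/43203 = 19955*(1/43203) = 19955/43203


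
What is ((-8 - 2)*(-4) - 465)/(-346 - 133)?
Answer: 425/479 ≈ 0.88727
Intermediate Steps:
((-8 - 2)*(-4) - 465)/(-346 - 133) = (-10*(-4) - 465)/(-479) = (40 - 465)*(-1/479) = -425*(-1/479) = 425/479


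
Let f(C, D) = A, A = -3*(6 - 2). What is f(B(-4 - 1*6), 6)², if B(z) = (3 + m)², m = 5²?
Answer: 144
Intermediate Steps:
m = 25
A = -12 (A = -3*4 = -12)
B(z) = 784 (B(z) = (3 + 25)² = 28² = 784)
f(C, D) = -12
f(B(-4 - 1*6), 6)² = (-12)² = 144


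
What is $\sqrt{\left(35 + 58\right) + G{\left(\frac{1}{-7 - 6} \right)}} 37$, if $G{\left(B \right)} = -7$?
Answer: $37 \sqrt{86} \approx 343.12$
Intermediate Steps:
$\sqrt{\left(35 + 58\right) + G{\left(\frac{1}{-7 - 6} \right)}} 37 = \sqrt{\left(35 + 58\right) - 7} \cdot 37 = \sqrt{93 - 7} \cdot 37 = \sqrt{86} \cdot 37 = 37 \sqrt{86}$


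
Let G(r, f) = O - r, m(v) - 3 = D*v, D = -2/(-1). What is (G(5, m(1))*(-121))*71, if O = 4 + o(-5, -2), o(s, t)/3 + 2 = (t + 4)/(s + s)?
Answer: 326458/5 ≈ 65292.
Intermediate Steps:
o(s, t) = -6 + 3*(4 + t)/(2*s) (o(s, t) = -6 + 3*((t + 4)/(s + s)) = -6 + 3*((4 + t)/((2*s))) = -6 + 3*((4 + t)*(1/(2*s))) = -6 + 3*((4 + t)/(2*s)) = -6 + 3*(4 + t)/(2*s))
D = 2 (D = -2*(-1) = 2)
O = -13/5 (O = 4 + (3/2)*(4 - 2 - 4*(-5))/(-5) = 4 + (3/2)*(-⅕)*(4 - 2 + 20) = 4 + (3/2)*(-⅕)*22 = 4 - 33/5 = -13/5 ≈ -2.6000)
m(v) = 3 + 2*v
G(r, f) = -13/5 - r
(G(5, m(1))*(-121))*71 = ((-13/5 - 1*5)*(-121))*71 = ((-13/5 - 5)*(-121))*71 = -38/5*(-121)*71 = (4598/5)*71 = 326458/5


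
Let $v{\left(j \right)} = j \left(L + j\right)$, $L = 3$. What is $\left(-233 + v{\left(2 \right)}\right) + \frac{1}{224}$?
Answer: $- \frac{49951}{224} \approx -223.0$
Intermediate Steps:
$v{\left(j \right)} = j \left(3 + j\right)$
$\left(-233 + v{\left(2 \right)}\right) + \frac{1}{224} = \left(-233 + 2 \left(3 + 2\right)\right) + \frac{1}{224} = \left(-233 + 2 \cdot 5\right) + \frac{1}{224} = \left(-233 + 10\right) + \frac{1}{224} = -223 + \frac{1}{224} = - \frac{49951}{224}$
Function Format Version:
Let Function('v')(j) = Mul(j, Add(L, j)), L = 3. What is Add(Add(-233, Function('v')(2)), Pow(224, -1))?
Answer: Rational(-49951, 224) ≈ -223.00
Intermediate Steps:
Function('v')(j) = Mul(j, Add(3, j))
Add(Add(-233, Function('v')(2)), Pow(224, -1)) = Add(Add(-233, Mul(2, Add(3, 2))), Pow(224, -1)) = Add(Add(-233, Mul(2, 5)), Rational(1, 224)) = Add(Add(-233, 10), Rational(1, 224)) = Add(-223, Rational(1, 224)) = Rational(-49951, 224)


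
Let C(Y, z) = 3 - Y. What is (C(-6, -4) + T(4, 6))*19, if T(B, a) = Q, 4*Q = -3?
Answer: 627/4 ≈ 156.75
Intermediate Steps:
Q = -¾ (Q = (¼)*(-3) = -¾ ≈ -0.75000)
T(B, a) = -¾
(C(-6, -4) + T(4, 6))*19 = ((3 - 1*(-6)) - ¾)*19 = ((3 + 6) - ¾)*19 = (9 - ¾)*19 = (33/4)*19 = 627/4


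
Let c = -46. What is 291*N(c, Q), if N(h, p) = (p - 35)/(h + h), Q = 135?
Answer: -7275/23 ≈ -316.30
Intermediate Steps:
N(h, p) = (-35 + p)/(2*h) (N(h, p) = (-35 + p)/((2*h)) = (-35 + p)*(1/(2*h)) = (-35 + p)/(2*h))
291*N(c, Q) = 291*((½)*(-35 + 135)/(-46)) = 291*((½)*(-1/46)*100) = 291*(-25/23) = -7275/23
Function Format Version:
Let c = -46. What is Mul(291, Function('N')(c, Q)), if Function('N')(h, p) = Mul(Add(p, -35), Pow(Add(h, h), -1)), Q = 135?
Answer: Rational(-7275, 23) ≈ -316.30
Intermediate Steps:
Function('N')(h, p) = Mul(Rational(1, 2), Pow(h, -1), Add(-35, p)) (Function('N')(h, p) = Mul(Add(-35, p), Pow(Mul(2, h), -1)) = Mul(Add(-35, p), Mul(Rational(1, 2), Pow(h, -1))) = Mul(Rational(1, 2), Pow(h, -1), Add(-35, p)))
Mul(291, Function('N')(c, Q)) = Mul(291, Mul(Rational(1, 2), Pow(-46, -1), Add(-35, 135))) = Mul(291, Mul(Rational(1, 2), Rational(-1, 46), 100)) = Mul(291, Rational(-25, 23)) = Rational(-7275, 23)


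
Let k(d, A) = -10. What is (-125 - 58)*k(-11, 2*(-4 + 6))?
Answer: 1830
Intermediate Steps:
(-125 - 58)*k(-11, 2*(-4 + 6)) = (-125 - 58)*(-10) = -183*(-10) = 1830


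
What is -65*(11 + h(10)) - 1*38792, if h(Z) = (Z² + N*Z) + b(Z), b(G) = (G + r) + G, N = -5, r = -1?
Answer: -43992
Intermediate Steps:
b(G) = -1 + 2*G (b(G) = (G - 1) + G = (-1 + G) + G = -1 + 2*G)
h(Z) = -1 + Z² - 3*Z (h(Z) = (Z² - 5*Z) + (-1 + 2*Z) = -1 + Z² - 3*Z)
-65*(11 + h(10)) - 1*38792 = -65*(11 + (-1 + 10² - 3*10)) - 1*38792 = -65*(11 + (-1 + 100 - 30)) - 38792 = -65*(11 + 69) - 38792 = -65*80 - 38792 = -5200 - 38792 = -43992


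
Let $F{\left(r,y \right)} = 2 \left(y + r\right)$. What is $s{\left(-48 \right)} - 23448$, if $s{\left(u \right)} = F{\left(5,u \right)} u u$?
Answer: $-221592$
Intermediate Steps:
$F{\left(r,y \right)} = 2 r + 2 y$ ($F{\left(r,y \right)} = 2 \left(r + y\right) = 2 r + 2 y$)
$s{\left(u \right)} = u^{2} \left(10 + 2 u\right)$ ($s{\left(u \right)} = \left(2 \cdot 5 + 2 u\right) u u = \left(10 + 2 u\right) u u = u \left(10 + 2 u\right) u = u^{2} \left(10 + 2 u\right)$)
$s{\left(-48 \right)} - 23448 = 2 \left(-48\right)^{2} \left(5 - 48\right) - 23448 = 2 \cdot 2304 \left(-43\right) - 23448 = -198144 - 23448 = -221592$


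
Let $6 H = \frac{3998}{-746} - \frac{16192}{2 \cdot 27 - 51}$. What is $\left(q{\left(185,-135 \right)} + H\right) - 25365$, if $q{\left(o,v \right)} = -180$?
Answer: $- \frac{177554743}{6714} \approx -26445.0$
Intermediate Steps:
$H = - \frac{6045613}{6714}$ ($H = \frac{\frac{3998}{-746} - \frac{16192}{2 \cdot 27 - 51}}{6} = \frac{3998 \left(- \frac{1}{746}\right) - \frac{16192}{54 - 51}}{6} = \frac{- \frac{1999}{373} - \frac{16192}{3}}{6} = \frac{1}{6} \left(- \frac{6045613}{1119}\right) = - \frac{6045613}{6714} \approx -900.45$)
$\left(q{\left(185,-135 \right)} + H\right) - 25365 = \left(-180 - \frac{6045613}{6714}\right) - 25365 = - \frac{7254133}{6714} - 25365 = - \frac{177554743}{6714}$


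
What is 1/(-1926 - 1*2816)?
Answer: -1/4742 ≈ -0.00021088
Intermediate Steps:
1/(-1926 - 1*2816) = 1/(-1926 - 2816) = 1/(-4742) = -1/4742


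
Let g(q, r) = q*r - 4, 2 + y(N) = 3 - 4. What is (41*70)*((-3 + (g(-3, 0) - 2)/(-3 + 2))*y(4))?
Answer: -25830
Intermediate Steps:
y(N) = -3 (y(N) = -2 + (3 - 4) = -2 - 1 = -3)
g(q, r) = -4 + q*r
(41*70)*((-3 + (g(-3, 0) - 2)/(-3 + 2))*y(4)) = (41*70)*((-3 + ((-4 - 3*0) - 2)/(-3 + 2))*(-3)) = 2870*((-3 + ((-4 + 0) - 2)/(-1))*(-3)) = 2870*((-3 + (-4 - 2)*(-1))*(-3)) = 2870*((-3 - 6*(-1))*(-3)) = 2870*((-3 + 6)*(-3)) = 2870*(3*(-3)) = 2870*(-9) = -25830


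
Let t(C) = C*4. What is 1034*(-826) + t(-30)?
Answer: -854204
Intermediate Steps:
t(C) = 4*C
1034*(-826) + t(-30) = 1034*(-826) + 4*(-30) = -854084 - 120 = -854204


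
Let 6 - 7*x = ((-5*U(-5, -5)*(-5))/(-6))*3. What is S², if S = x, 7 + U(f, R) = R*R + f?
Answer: 113569/196 ≈ 579.43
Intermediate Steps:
U(f, R) = -7 + f + R² (U(f, R) = -7 + (R*R + f) = -7 + (R² + f) = -7 + (f + R²) = -7 + f + R²)
x = 337/14 (x = 6/7 - (-5*(-7 - 5 + (-5)²)*(-5))/(-6)*3/7 = 6/7 - (-5*(-7 - 5 + 25)*(-5))*(-⅙)*3/7 = 6/7 - (-5*13*(-5))*(-⅙)*3/7 = 6/7 - -65*(-5)*(-⅙)*3/7 = 6/7 - 325*(-⅙)*3/7 = 6/7 - (-325)*3/42 = 6/7 - ⅐*(-325/2) = 6/7 + 325/14 = 337/14 ≈ 24.071)
S = 337/14 ≈ 24.071
S² = (337/14)² = 113569/196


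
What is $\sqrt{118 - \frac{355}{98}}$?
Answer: $\frac{\sqrt{22418}}{14} \approx 10.695$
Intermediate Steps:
$\sqrt{118 - \frac{355}{98}} = \sqrt{\frac{11209}{98}} = \frac{\sqrt{22418}}{14}$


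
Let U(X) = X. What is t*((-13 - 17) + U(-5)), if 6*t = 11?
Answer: -385/6 ≈ -64.167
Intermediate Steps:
t = 11/6 (t = (⅙)*11 = 11/6 ≈ 1.8333)
t*((-13 - 17) + U(-5)) = 11*((-13 - 17) - 5)/6 = 11*(-30 - 5)/6 = (11/6)*(-35) = -385/6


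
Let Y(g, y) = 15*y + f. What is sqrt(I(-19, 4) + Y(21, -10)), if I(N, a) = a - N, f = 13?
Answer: I*sqrt(114) ≈ 10.677*I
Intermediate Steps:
Y(g, y) = 13 + 15*y (Y(g, y) = 15*y + 13 = 13 + 15*y)
sqrt(I(-19, 4) + Y(21, -10)) = sqrt((4 - 1*(-19)) + (13 + 15*(-10))) = sqrt((4 + 19) + (13 - 150)) = sqrt(23 - 137) = sqrt(-114) = I*sqrt(114)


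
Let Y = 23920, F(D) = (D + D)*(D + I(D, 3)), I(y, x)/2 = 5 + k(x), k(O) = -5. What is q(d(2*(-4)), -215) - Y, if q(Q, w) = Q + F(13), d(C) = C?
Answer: -23590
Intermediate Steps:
I(y, x) = 0 (I(y, x) = 2*(5 - 5) = 2*0 = 0)
F(D) = 2*D² (F(D) = (D + D)*(D + 0) = (2*D)*D = 2*D²)
q(Q, w) = 338 + Q (q(Q, w) = Q + 2*13² = Q + 2*169 = Q + 338 = 338 + Q)
q(d(2*(-4)), -215) - Y = (338 + 2*(-4)) - 1*23920 = (338 - 8) - 23920 = 330 - 23920 = -23590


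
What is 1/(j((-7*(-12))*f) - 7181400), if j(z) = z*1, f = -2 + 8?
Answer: -1/7180896 ≈ -1.3926e-7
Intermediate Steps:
f = 6
j(z) = z
1/(j((-7*(-12))*f) - 7181400) = 1/(-7*(-12)*6 - 7181400) = 1/(84*6 - 7181400) = 1/(504 - 7181400) = 1/(-7180896) = -1/7180896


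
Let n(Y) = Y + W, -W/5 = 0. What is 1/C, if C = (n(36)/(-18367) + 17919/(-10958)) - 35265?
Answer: -201265586/7097960403051 ≈ -2.8355e-5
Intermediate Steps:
W = 0 (W = -5*0 = 0)
n(Y) = Y (n(Y) = Y + 0 = Y)
C = -7097960403051/201265586 (C = (36/(-18367) + 17919/(-10958)) - 35265 = (36*(-1/18367) + 17919*(-1/10958)) - 35265 = (-36/18367 - 17919/10958) - 35265 = -329512761/201265586 - 35265 = -7097960403051/201265586 ≈ -35267.)
1/C = 1/(-7097960403051/201265586) = -201265586/7097960403051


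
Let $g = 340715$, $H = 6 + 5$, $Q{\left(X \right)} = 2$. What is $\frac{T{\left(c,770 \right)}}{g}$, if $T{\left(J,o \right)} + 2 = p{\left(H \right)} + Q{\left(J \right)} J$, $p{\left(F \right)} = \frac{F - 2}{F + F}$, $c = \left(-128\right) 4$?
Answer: $- \frac{22563}{7495730} \approx -0.0030101$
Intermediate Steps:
$H = 11$
$c = -512$
$p{\left(F \right)} = \frac{-2 + F}{2 F}$
$T{\left(J,o \right)} = - \frac{35}{22} + 2 J$ ($T{\left(J,o \right)} = -2 + \left(\frac{-2 + 11}{2 \cdot 11} + 2 J\right) = -2 + \left(\frac{1}{2} \cdot \frac{1}{11} \cdot 9 + 2 J\right) = -2 + \left(\frac{9}{22} + 2 J\right) = - \frac{35}{22} + 2 J$)
$\frac{T{\left(c,770 \right)}}{g} = \frac{- \frac{35}{22} + 2 \left(-512\right)}{340715} = \left(- \frac{35}{22} - 1024\right) \frac{1}{340715} = \left(- \frac{22563}{22}\right) \frac{1}{340715} = - \frac{22563}{7495730}$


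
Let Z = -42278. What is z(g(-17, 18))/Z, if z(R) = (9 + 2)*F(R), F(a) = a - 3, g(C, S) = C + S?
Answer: 11/21139 ≈ 0.00052037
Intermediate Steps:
F(a) = -3 + a
z(R) = -33 + 11*R (z(R) = (9 + 2)*(-3 + R) = 11*(-3 + R) = -33 + 11*R)
z(g(-17, 18))/Z = (-33 + 11*(-17 + 18))/(-42278) = (-33 + 11*1)*(-1/42278) = (-33 + 11)*(-1/42278) = -22*(-1/42278) = 11/21139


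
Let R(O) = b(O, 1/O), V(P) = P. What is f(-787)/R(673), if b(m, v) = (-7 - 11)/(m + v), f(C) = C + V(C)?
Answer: 356455910/6057 ≈ 58850.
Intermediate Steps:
f(C) = 2*C (f(C) = C + C = 2*C)
b(m, v) = -18/(m + v)
R(O) = -18/(O + 1/O)
f(-787)/R(673) = (2*(-787))/((-18*673/(1 + 673**2))) = -1574/((-18*673/(1 + 452929))) = -1574/((-18*673/452930)) = -1574/((-18*673*1/452930)) = -1574/(-6057/226465) = -1574*(-226465/6057) = 356455910/6057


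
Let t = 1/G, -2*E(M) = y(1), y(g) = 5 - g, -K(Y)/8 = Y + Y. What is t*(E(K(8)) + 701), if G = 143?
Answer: 699/143 ≈ 4.8881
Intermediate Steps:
K(Y) = -16*Y (K(Y) = -8*(Y + Y) = -16*Y)
E(M) = -2 (E(M) = -(5 - 1*1)/2 = -(5 - 1)/2 = -1/2*4 = -2)
t = 1/143 ≈ 0.0069930
t*(E(K(8)) + 701) = (-2 + 701)/143 = (1/143)*699 = 699/143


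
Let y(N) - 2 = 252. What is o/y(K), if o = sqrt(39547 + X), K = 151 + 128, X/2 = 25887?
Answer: sqrt(91321)/254 ≈ 1.1897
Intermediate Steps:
X = 51774 (X = 2*25887 = 51774)
K = 279
y(N) = 254 (y(N) = 2 + 252 = 254)
o = sqrt(91321) (o = sqrt(39547 + 51774) = sqrt(91321) ≈ 302.19)
o/y(K) = sqrt(91321)/254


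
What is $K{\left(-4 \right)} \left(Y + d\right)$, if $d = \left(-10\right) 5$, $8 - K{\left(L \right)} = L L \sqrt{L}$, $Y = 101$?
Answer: $408 - 1632 i \approx 408.0 - 1632.0 i$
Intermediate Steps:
$K{\left(L \right)} = 8 - L^{\frac{5}{2}}$ ($K{\left(L \right)} = 8 - L L \sqrt{L} = 8 - L^{2} \sqrt{L} = 8 - L^{\frac{5}{2}}$)
$d = -50$
$K{\left(-4 \right)} \left(Y + d\right) = \left(8 - \left(-4\right)^{\frac{5}{2}}\right) \left(101 - 50\right) = \left(8 - 32 i\right) 51 = 408 - 1632 i$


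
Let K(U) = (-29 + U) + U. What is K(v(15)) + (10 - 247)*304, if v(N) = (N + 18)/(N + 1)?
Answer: -576583/8 ≈ -72073.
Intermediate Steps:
v(N) = (18 + N)/(1 + N)
K(U) = -29 + 2*U
K(v(15)) + (10 - 247)*304 = (-29 + 2*((18 + 15)/(1 + 15))) + (10 - 247)*304 = (-29 + 2*(33/16)) - 237*304 = (-29 + 2*((1/16)*33)) - 72048 = (-29 + 2*(33/16)) - 72048 = (-29 + 33/8) - 72048 = -199/8 - 72048 = -576583/8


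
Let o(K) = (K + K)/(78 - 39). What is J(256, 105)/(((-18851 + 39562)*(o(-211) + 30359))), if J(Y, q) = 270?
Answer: 10530/24513104669 ≈ 4.2957e-7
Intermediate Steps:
o(K) = 2*K/39 (o(K) = (2*K)/39 = (2*K)*(1/39) = 2*K/39)
J(256, 105)/(((-18851 + 39562)*(o(-211) + 30359))) = 270/(((-18851 + 39562)*((2/39)*(-211) + 30359))) = 270/((20711*(-422/39 + 30359))) = 270/((20711*(1183579/39))) = 270/(24513104669/39) = 270*(39/24513104669) = 10530/24513104669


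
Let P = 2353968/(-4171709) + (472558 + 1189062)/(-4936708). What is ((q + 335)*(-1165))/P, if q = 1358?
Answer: 10154869309046176085/4638161941481 ≈ 2.1894e+6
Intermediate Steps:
P = -4638161941481/5148627298493 (P = 2353968*(-1/4171709) + 1661620*(-1/4936708) = -2353968/4171709 - 415405/1234177 = -4638161941481/5148627298493 ≈ -0.90085)
((q + 335)*(-1165))/P = ((1358 + 335)*(-1165))/(-4638161941481/5148627298493) = (1693*(-1165))*(-5148627298493/4638161941481) = -1972345*(-5148627298493/4638161941481) = 10154869309046176085/4638161941481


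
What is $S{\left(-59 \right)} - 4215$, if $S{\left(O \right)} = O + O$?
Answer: $-4333$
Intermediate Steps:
$S{\left(O \right)} = 2 O$
$S{\left(-59 \right)} - 4215 = 2 \left(-59\right) - 4215 = -118 - 4215 = -4333$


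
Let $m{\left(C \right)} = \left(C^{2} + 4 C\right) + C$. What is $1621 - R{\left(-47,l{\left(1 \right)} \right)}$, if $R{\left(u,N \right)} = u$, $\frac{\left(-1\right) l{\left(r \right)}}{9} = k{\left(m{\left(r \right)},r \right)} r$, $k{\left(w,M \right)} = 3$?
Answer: $1668$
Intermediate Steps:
$m{\left(C \right)} = C^{2} + 5 C$
$l{\left(r \right)} = - 27 r$ ($l{\left(r \right)} = - 9 \cdot 3 r = - 27 r$)
$1621 - R{\left(-47,l{\left(1 \right)} \right)} = 1621 - -47 = 1621 + 47 = 1668$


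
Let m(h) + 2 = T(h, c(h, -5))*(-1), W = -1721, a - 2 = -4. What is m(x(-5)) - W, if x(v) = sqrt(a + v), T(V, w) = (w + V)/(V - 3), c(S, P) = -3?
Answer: 1718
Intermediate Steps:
a = -2 (a = 2 - 4 = -2)
T(V, w) = (V + w)/(-3 + V)
x(v) = sqrt(-2 + v)
m(h) = -3 (m(h) = -2 + ((h - 3)/(-3 + h))*(-1) = -2 + ((-3 + h)/(-3 + h))*(-1) = -2 + 1*(-1) = -2 - 1 = -3)
m(x(-5)) - W = -3 - 1*(-1721) = -3 + 1721 = 1718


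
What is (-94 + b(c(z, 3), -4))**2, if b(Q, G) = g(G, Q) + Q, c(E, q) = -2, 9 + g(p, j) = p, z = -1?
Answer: 11881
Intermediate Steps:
g(p, j) = -9 + p
b(Q, G) = -9 + G + Q (b(Q, G) = (-9 + G) + Q = -9 + G + Q)
(-94 + b(c(z, 3), -4))**2 = (-94 + (-9 - 4 - 2))**2 = (-94 - 15)**2 = (-109)**2 = 11881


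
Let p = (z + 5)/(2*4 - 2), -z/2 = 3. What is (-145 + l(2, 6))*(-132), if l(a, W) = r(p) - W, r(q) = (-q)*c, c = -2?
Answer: 19976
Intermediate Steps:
z = -6 (z = -2*3 = -6)
p = -1/6 (p = (-6 + 5)/(2*4 - 2) = -1/(8 - 2) = -1/6 ≈ -0.16667)
r(q) = 2*q (r(q) = -q*(-2) = 2*q)
l(a, W) = -1/3 - W (l(a, W) = 2*(-1/6) - W = -1/3 - W)
(-145 + l(2, 6))*(-132) = (-145 + (-1/3 - 1*6))*(-132) = (-145 + (-1/3 - 6))*(-132) = (-145 - 19/3)*(-132) = -454/3*(-132) = 19976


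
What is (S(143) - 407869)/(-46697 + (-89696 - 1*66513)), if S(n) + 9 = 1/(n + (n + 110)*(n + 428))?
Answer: 58981606067/29341425036 ≈ 2.0102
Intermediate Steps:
S(n) = -9 + 1/(n + (110 + n)*(428 + n)) (S(n) = -9 + 1/(n + (n + 110)*(n + 428)) = -9 + 1/(n + (110 + n)*(428 + n)))
(S(143) - 407869)/(-46697 + (-89696 - 1*66513)) = ((-423719 - 4851*143 - 9*143**2)/(47080 + 143**2 + 539*143) - 407869)/(-46697 + (-89696 - 1*66513)) = ((-423719 - 693693 - 9*20449)/(47080 + 20449 + 77077) - 407869)/(-46697 + (-89696 - 66513)) = ((-423719 - 693693 - 184041)/144606 - 407869)/(-46697 - 156209) = ((1/144606)*(-1301453) - 407869)/(-202906) = (-1301453/144606 - 407869)*(-1/202906) = -58981606067/144606*(-1/202906) = 58981606067/29341425036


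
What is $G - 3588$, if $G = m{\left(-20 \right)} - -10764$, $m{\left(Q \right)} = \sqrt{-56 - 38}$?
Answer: $7176 + i \sqrt{94} \approx 7176.0 + 9.6954 i$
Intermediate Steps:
$m{\left(Q \right)} = i \sqrt{94}$ ($m{\left(Q \right)} = \sqrt{-94} = i \sqrt{94}$)
$G = 10764 + i \sqrt{94}$ ($G = i \sqrt{94} - -10764 = i \sqrt{94} + 10764 = 10764 + i \sqrt{94} \approx 10764.0 + 9.6954 i$)
$G - 3588 = \left(10764 + i \sqrt{94}\right) - 3588 = 7176 + i \sqrt{94}$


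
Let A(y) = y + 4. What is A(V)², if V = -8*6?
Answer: 1936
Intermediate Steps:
V = -48
A(y) = 4 + y
A(V)² = (4 - 48)² = (-44)² = 1936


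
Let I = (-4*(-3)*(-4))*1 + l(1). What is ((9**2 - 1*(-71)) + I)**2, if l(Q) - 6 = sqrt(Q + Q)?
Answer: (110 + sqrt(2))**2 ≈ 12413.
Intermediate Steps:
l(Q) = 6 + sqrt(2)*sqrt(Q) (l(Q) = 6 + sqrt(Q + Q) = 6 + sqrt(2*Q) = 6 + sqrt(2)*sqrt(Q))
I = -42 + sqrt(2) (I = (-4*(-3)*(-4))*1 + (6 + sqrt(2)*sqrt(1)) = (12*(-4))*1 + (6 + sqrt(2)*1) = -48*1 + (6 + sqrt(2)) = -48 + (6 + sqrt(2)) = -42 + sqrt(2) ≈ -40.586)
((9**2 - 1*(-71)) + I)**2 = ((9**2 - 1*(-71)) + (-42 + sqrt(2)))**2 = ((81 + 71) + (-42 + sqrt(2)))**2 = (152 + (-42 + sqrt(2)))**2 = (110 + sqrt(2))**2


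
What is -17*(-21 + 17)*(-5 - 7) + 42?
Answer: -774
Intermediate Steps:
-17*(-21 + 17)*(-5 - 7) + 42 = -(-68)*(-12) + 42 = -17*48 + 42 = -816 + 42 = -774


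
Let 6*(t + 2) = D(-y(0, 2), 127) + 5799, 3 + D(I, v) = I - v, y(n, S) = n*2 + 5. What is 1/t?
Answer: 1/942 ≈ 0.0010616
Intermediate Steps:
y(n, S) = 5 + 2*n (y(n, S) = 2*n + 5 = 5 + 2*n)
D(I, v) = -3 + I - v (D(I, v) = -3 + (I - v) = -3 + I - v)
t = 942 (t = -2 + ((-3 - (5 + 2*0) - 1*127) + 5799)/6 = -2 + ((-3 - (5 + 0) - 127) + 5799)/6 = -2 + ((-3 - 1*5 - 127) + 5799)/6 = -2 + ((-3 - 5 - 127) + 5799)/6 = -2 + (-135 + 5799)/6 = -2 + (1/6)*5664 = -2 + 944 = 942)
1/t = 1/942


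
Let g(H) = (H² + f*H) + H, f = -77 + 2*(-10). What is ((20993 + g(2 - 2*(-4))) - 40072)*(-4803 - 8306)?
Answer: 261380351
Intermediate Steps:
f = -97 (f = -77 - 20 = -97)
g(H) = H² - 96*H (g(H) = (H² - 97*H) + H = H² - 96*H)
((20993 + g(2 - 2*(-4))) - 40072)*(-4803 - 8306) = ((20993 + (2 - 2*(-4))*(-96 + (2 - 2*(-4)))) - 40072)*(-4803 - 8306) = ((20993 + (2 + 8)*(-96 + (2 + 8))) - 40072)*(-13109) = ((20993 + 10*(-96 + 10)) - 40072)*(-13109) = ((20993 + 10*(-86)) - 40072)*(-13109) = ((20993 - 860) - 40072)*(-13109) = (20133 - 40072)*(-13109) = -19939*(-13109) = 261380351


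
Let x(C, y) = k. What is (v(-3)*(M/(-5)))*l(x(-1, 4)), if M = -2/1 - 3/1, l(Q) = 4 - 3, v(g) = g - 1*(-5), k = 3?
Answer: 2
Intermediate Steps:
x(C, y) = 3
v(g) = 5 + g (v(g) = g + 5 = 5 + g)
l(Q) = 1
M = -5 (M = -2*1 - 3*1 = -2 - 3 = -5)
(v(-3)*(M/(-5)))*l(x(-1, 4)) = ((5 - 3)*(-5/(-5)))*1 = (2*(-5*(-⅕)))*1 = (2*1)*1 = 2*1 = 2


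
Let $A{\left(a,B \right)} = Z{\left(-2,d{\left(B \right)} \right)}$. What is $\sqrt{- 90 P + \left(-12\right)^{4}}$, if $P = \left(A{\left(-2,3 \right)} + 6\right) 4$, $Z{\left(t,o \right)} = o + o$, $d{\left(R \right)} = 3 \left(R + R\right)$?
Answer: $12 \sqrt{39} \approx 74.94$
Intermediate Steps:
$d{\left(R \right)} = 6 R$ ($d{\left(R \right)} = 3 \cdot 2 R = 6 R$)
$Z{\left(t,o \right)} = 2 o$
$A{\left(a,B \right)} = 12 B$ ($A{\left(a,B \right)} = 2 \cdot 6 B = 12 B$)
$P = 168$ ($P = \left(12 \cdot 3 + 6\right) 4 = \left(36 + 6\right) 4 = 42 \cdot 4 = 168$)
$\sqrt{- 90 P + \left(-12\right)^{4}} = \sqrt{\left(-90\right) 168 + \left(-12\right)^{4}} = \sqrt{-15120 + 20736} = \sqrt{5616} = 12 \sqrt{39}$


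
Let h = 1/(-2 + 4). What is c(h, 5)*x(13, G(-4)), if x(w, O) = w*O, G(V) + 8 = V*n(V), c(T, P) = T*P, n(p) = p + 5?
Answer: -390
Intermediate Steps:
n(p) = 5 + p
h = ½ (h = 1/2 = ½ ≈ 0.50000)
c(T, P) = P*T
G(V) = -8 + V*(5 + V)
x(w, O) = O*w
c(h, 5)*x(13, G(-4)) = (5*(½))*((-8 - 4*(5 - 4))*13) = 5*((-8 - 4*1)*13)/2 = 5*((-8 - 4)*13)/2 = 5*(-12*13)/2 = (5/2)*(-156) = -390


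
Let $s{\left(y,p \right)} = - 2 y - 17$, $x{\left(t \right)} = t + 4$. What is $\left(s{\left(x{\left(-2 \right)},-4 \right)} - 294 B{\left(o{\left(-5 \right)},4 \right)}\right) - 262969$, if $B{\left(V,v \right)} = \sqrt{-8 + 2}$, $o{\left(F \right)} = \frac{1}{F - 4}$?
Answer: $-262990 - 294 i \sqrt{6} \approx -2.6299 \cdot 10^{5} - 720.15 i$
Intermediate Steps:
$o{\left(F \right)} = \frac{1}{-4 + F}$
$B{\left(V,v \right)} = i \sqrt{6}$ ($B{\left(V,v \right)} = \sqrt{-6} = i \sqrt{6}$)
$x{\left(t \right)} = 4 + t$
$s{\left(y,p \right)} = -17 - 2 y$
$\left(s{\left(x{\left(-2 \right)},-4 \right)} - 294 B{\left(o{\left(-5 \right)},4 \right)}\right) - 262969 = \left(\left(-17 - 2 \left(4 - 2\right)\right) - 294 i \sqrt{6}\right) - 262969 = \left(\left(-17 - 4\right) - 294 i \sqrt{6}\right) - 262969 = \left(-21 - 294 i \sqrt{6}\right) - 262969 = -262990 - 294 i \sqrt{6}$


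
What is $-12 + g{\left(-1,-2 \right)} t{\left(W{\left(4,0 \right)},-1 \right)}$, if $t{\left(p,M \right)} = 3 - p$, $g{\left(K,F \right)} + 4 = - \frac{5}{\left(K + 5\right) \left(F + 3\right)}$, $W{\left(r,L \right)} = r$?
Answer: $- \frac{27}{4} \approx -6.75$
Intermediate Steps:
$g{\left(K,F \right)} = -4 - \frac{5}{\left(3 + F\right) \left(5 + K\right)}$ ($g{\left(K,F \right)} = -4 - \frac{5}{\left(K + 5\right) \left(F + 3\right)} = -4 - \frac{5}{\left(5 + K\right) \left(3 + F\right)} = -4 - \frac{5}{\left(3 + F\right) \left(5 + K\right)}$)
$-12 + g{\left(-1,-2 \right)} t{\left(W{\left(4,0 \right)},-1 \right)} = -12 + \frac{-65 - -40 - -12 - \left(-8\right) \left(-1\right)}{15 + 3 \left(-1\right) + 5 \left(-2\right) - -2} \left(3 - 4\right) = -12 + \frac{-65 + 40 + 12 - 8}{15 - 3 - 10 + 2} \left(3 - 4\right) = -12 + \frac{1}{4} \left(-21\right) \left(-1\right) = -12 - - \frac{21}{4} = -12 + \frac{21}{4} = - \frac{27}{4}$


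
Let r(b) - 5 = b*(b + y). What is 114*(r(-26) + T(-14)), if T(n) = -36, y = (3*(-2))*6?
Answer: 180234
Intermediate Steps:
y = -36 (y = -6*6 = -36)
r(b) = 5 + b*(-36 + b) (r(b) = 5 + b*(b - 36) = 5 + b*(-36 + b))
114*(r(-26) + T(-14)) = 114*((5 + (-26)**2 - 36*(-26)) - 36) = 114*((5 + 676 + 936) - 36) = 114*(1617 - 36) = 114*1581 = 180234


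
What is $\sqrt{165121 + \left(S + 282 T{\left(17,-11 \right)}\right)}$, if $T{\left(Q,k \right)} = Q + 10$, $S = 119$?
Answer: $9 \sqrt{2134} \approx 415.76$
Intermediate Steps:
$T{\left(Q,k \right)} = 10 + Q$
$\sqrt{165121 + \left(S + 282 T{\left(17,-11 \right)}\right)} = \sqrt{165121 + \left(119 + 282 \left(10 + 17\right)\right)} = \sqrt{165121 + \left(119 + 282 \cdot 27\right)} = \sqrt{165121 + \left(119 + 7614\right)} = \sqrt{165121 + 7733} = \sqrt{172854} = 9 \sqrt{2134}$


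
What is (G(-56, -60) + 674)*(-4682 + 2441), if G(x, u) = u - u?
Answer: -1510434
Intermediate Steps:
G(x, u) = 0
(G(-56, -60) + 674)*(-4682 + 2441) = (0 + 674)*(-4682 + 2441) = 674*(-2241) = -1510434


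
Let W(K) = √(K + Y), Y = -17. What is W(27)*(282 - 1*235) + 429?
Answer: 429 + 47*√10 ≈ 577.63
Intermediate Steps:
W(K) = √(-17 + K) (W(K) = √(K - 17) = √(-17 + K))
W(27)*(282 - 1*235) + 429 = √(-17 + 27)*(282 - 1*235) + 429 = √10*(282 - 235) + 429 = √10*47 + 429 = 47*√10 + 429 = 429 + 47*√10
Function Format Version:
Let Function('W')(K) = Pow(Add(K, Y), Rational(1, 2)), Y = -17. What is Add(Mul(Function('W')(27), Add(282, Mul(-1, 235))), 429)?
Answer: Add(429, Mul(47, Pow(10, Rational(1, 2)))) ≈ 577.63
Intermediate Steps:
Function('W')(K) = Pow(Add(-17, K), Rational(1, 2)) (Function('W')(K) = Pow(Add(K, -17), Rational(1, 2)) = Pow(Add(-17, K), Rational(1, 2)))
Add(Mul(Function('W')(27), Add(282, Mul(-1, 235))), 429) = Add(Mul(Pow(Add(-17, 27), Rational(1, 2)), Add(282, Mul(-1, 235))), 429) = Add(Mul(Pow(10, Rational(1, 2)), Add(282, -235)), 429) = Add(Mul(Pow(10, Rational(1, 2)), 47), 429) = Add(Mul(47, Pow(10, Rational(1, 2))), 429) = Add(429, Mul(47, Pow(10, Rational(1, 2))))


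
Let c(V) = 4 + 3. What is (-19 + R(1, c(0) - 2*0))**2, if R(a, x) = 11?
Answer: 64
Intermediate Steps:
c(V) = 7
(-19 + R(1, c(0) - 2*0))**2 = (-19 + 11)**2 = (-8)**2 = 64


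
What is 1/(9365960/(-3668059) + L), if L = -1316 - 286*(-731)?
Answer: 3668059/762029891290 ≈ 4.8135e-6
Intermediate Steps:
L = 207750 (L = -1316 + 209066 = 207750)
1/(9365960/(-3668059) + L) = 1/(9365960/(-3668059) + 207750) = 1/(9365960*(-1/3668059) + 207750) = 1/(-9365960/3668059 + 207750) = 1/(762029891290/3668059) = 3668059/762029891290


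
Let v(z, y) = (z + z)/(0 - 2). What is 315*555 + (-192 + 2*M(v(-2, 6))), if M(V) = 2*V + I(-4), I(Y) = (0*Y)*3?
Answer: 174641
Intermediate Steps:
I(Y) = 0 (I(Y) = 0*3 = 0)
v(z, y) = -z (v(z, y) = (2*z)/(-2) = (2*z)*(-½) = -z)
M(V) = 2*V (M(V) = 2*V + 0 = 2*V)
315*555 + (-192 + 2*M(v(-2, 6))) = 315*555 + (-192 + 2*(2*(-1*(-2)))) = 174825 + (-192 + 2*(2*2)) = 174825 + (-192 + 2*4) = 174825 + (-192 + 8) = 174825 - 184 = 174641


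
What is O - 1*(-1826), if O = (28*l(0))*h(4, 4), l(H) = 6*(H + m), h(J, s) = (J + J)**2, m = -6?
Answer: -62686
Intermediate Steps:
h(J, s) = 4*J**2 (h(J, s) = (2*J)**2 = 4*J**2)
l(H) = -36 + 6*H (l(H) = 6*(H - 6) = 6*(-6 + H) = -36 + 6*H)
O = -64512 (O = (28*(-36 + 6*0))*(4*4**2) = (28*(-36 + 0))*(4*16) = (28*(-36))*64 = -1008*64 = -64512)
O - 1*(-1826) = -64512 - 1*(-1826) = -64512 + 1826 = -62686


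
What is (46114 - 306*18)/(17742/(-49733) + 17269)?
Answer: 2019458198/858821435 ≈ 2.3514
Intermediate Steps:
(46114 - 306*18)/(17742/(-49733) + 17269) = (46114 - 5508)/(17742*(-1/49733) + 17269) = 40606/(-17742/49733 + 17269) = 40606/(858821435/49733) = 40606*(49733/858821435) = 2019458198/858821435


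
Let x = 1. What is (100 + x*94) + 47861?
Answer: 48055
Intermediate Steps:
(100 + x*94) + 47861 = (100 + 1*94) + 47861 = (100 + 94) + 47861 = 194 + 47861 = 48055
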